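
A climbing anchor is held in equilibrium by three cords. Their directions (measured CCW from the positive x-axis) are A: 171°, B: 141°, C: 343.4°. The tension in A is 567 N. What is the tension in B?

Resolve: ΣF_x = 567 cos 171° + T_B cos 141° + T_C cos 343.4° = 0.
        ΣF_y = 567 sin 171° + T_B sin 141° + T_C sin 343.4° = 0.
The known terms sum to (-560, 88.7) N, so -0.7771 T_B + 0.9583 T_C = 560 and 0.6293 T_B − 0.2857 T_C = -88.7.
Solving simultaneously: T_B = 196.8 N, T_C = 744 N.

T_B ≈ 197 N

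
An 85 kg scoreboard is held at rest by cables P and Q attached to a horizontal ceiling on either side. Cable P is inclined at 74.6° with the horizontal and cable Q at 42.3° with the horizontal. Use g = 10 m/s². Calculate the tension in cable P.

Weight W = 85 × 10 = 850 N acts straight down.
Horizontal: T_P cos 74.6° = T_Q cos 42.3°  →  T_Q = 0.359 T_P.
Vertical: T_P sin 74.6° + T_Q sin 42.3° = 850.
Substituting the horizontal relation into the vertical equation gives 1.206 T_P = 850, so T_P = 705 N.

T_P ≈ 705 N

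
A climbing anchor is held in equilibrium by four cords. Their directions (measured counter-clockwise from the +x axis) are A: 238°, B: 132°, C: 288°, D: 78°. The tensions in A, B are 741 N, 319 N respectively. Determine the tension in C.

T_C ≈ 1020 N

Resolve: ΣF_x = 741 cos 238° + 319 cos 132° + T_C cos 288° + T_D cos 78° = 0.
        ΣF_y = 741 sin 238° + 319 sin 132° + T_C sin 288° + T_D sin 78° = 0.
The known terms sum to (-606.1, -391.3) N, so 0.3090 T_C + 0.2079 T_D = 606.1 and -0.9511 T_C + 0.9781 T_D = 391.3.
Solving simultaneously: T_C = 1023 N, T_D = 1395 N.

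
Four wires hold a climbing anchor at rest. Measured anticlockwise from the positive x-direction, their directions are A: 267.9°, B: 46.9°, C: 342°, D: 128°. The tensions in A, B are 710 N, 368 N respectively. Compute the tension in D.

Resolve: ΣF_x = 710 cos 267.9° + 368 cos 46.9° + T_C cos 342° + T_D cos 128° = 0.
        ΣF_y = 710 sin 267.9° + 368 sin 46.9° + T_C sin 342° + T_D sin 128° = 0.
The known terms sum to (225.4, -440.8) N, so 0.9511 T_C − 0.6157 T_D = -225.4 and -0.3090 T_C + 0.7880 T_D = 440.8.
Solving simultaneously: T_C = 167.7 N, T_D = 625.2 N.

T_D ≈ 625 N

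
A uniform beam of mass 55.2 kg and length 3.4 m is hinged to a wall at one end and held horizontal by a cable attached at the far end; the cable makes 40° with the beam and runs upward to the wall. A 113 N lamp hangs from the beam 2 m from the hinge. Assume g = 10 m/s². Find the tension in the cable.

T ≈ 533 N

Take torques about the hinge: T sin 40° · 3.4 = 55.2×10×1.7 + 113×2 = 1164.4 N·m.
So T = 1164.4 / (0.6428 × 3.4) = 532.79 N.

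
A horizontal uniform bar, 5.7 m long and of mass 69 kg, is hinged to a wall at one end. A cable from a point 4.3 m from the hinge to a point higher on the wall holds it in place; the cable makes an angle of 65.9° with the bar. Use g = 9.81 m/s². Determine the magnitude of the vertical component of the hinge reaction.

Take torques about the hinge: T sin 65.9° · 4.3 = 69×9.81×2.85 = 1929.1 N·m.
So T = 1929.1 / (0.9128 × 4.3) = 491.48 N.
ΣF_y = 0: H_y = (69×9.81) − T sin 65.9° = 676.89 − 448.64 = 228.25 N.

|H_y| ≈ 228 N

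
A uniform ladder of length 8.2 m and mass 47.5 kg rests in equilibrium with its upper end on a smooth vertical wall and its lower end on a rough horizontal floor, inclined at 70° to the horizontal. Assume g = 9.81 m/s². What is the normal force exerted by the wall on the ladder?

N_wall ≈ 84.8 N

Torques about the foot: N_wall · 8.2 sin 70° = 47.5×9.81×4.1 cos 70° → N_wall = 84.801 N.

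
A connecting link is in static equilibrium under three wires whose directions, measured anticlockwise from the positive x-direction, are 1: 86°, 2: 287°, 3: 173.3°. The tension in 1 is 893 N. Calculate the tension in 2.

T_2 ≈ 974 N

Resolve: ΣF_x = 893 cos 86° + T_2 cos 287° + T_3 cos 173.3° = 0.
        ΣF_y = 893 sin 86° + T_2 sin 287° + T_3 sin 173.3° = 0.
The known terms sum to (62.29, 890.8) N, so 0.2924 T_2 − 0.9932 T_3 = -62.29 and -0.9563 T_2 + 0.1167 T_3 = -890.8.
Solving simultaneously: T_2 = 974.2 N, T_3 = 349.5 N.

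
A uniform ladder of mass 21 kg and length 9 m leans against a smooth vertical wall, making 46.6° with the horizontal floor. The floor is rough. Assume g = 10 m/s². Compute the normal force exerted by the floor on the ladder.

ΣF_y = 0: N_floor = 21×10 = 210 N.

N_floor ≈ 210 N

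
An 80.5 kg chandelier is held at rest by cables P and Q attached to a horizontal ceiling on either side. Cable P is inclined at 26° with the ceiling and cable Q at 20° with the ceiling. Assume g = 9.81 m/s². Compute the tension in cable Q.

Weight W = 80.5 × 9.81 = 789.7 N acts straight down.
Horizontal: T_P cos 26° = T_Q cos 20°  →  T_P = 1.046 T_Q.
Vertical: T_P sin 26° + T_Q sin 20° = 789.7.
Substituting the horizontal relation into the vertical equation gives 0.8003 T_Q = 789.7, so T_Q = 986.7 N.

T_Q ≈ 987 N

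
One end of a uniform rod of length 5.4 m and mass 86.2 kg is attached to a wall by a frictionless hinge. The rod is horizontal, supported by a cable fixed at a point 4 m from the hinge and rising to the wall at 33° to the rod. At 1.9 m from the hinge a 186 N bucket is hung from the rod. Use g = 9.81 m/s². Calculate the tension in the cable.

Take torques about the hinge: T sin 33° · 4 = 86.2×9.81×2.7 + 186×1.9 = 2636.6 N·m.
So T = 2636.6 / (0.5446 × 4) = 1210.2 N.

T ≈ 1210 N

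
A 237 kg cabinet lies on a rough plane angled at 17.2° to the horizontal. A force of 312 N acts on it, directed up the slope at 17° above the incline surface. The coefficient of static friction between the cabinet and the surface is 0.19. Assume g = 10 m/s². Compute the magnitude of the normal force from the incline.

N ≈ 2170 N

Axes along / perpendicular to the incline. W sin 17.2° = 700.8 N down-slope; W cos 17.2° = 2264 N into the surface.
Perpendicular: N = W cos 17.2° − P sin 17° = 2264 − 91.22 = 2173 N.
Along incline: P cos 17° + f = W sin 17.2° (friction acts up-slope) → f = 700.8 − 298.4 = 402.5 N.
|f| = 402.5 N ≤ μN = 412.8 N, so the cabinet is indeed static.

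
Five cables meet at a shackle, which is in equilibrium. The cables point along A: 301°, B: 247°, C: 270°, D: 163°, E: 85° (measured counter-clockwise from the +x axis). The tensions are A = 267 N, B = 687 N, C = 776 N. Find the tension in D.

Resolve: ΣF_x = 267 cos 301° + 687 cos 247° + 776 cos 270° + T_D cos 163° + T_E cos 85° = 0.
        ΣF_y = 267 sin 301° + 687 sin 247° + 776 sin 270° + T_D sin 163° + T_E sin 85° = 0.
The known terms sum to (-130.9, -1637) N, so -0.9563 T_D + 0.0872 T_E = 130.9 and 0.2924 T_D + 0.9962 T_E = 1637.
Solving simultaneously: T_D = 12.55 N, T_E = 1640 N.

T_D ≈ 12.6 N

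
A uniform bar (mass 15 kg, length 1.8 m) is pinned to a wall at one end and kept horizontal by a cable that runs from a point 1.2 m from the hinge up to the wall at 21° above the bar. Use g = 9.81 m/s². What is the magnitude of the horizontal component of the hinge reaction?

H_x ≈ 288 N

Take torques about the hinge: T sin 21° · 1.2 = 15×9.81×0.9 = 132.44 N·m.
So T = 132.44 / (0.3584 × 1.2) = 307.96 N.
ΣF_x = 0: H_x = T cos 21° = 287.5 N.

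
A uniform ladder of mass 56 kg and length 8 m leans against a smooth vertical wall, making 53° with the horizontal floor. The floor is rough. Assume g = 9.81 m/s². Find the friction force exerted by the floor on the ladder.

f ≈ 207 N

Torques about the foot: N_wall · 8 sin 53° = 56×9.81×4 cos 53° → N_wall = 206.99 N.
ΣF_x = 0: f_floor = N_wall = 206.99 N.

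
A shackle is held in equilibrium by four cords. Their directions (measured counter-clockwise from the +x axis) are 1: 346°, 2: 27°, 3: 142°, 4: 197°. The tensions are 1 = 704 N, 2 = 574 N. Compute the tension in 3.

Resolve: ΣF_x = 704 cos 346° + 574 cos 27° + T_3 cos 142° + T_4 cos 197° = 0.
        ΣF_y = 704 sin 346° + 574 sin 27° + T_3 sin 142° + T_4 sin 197° = 0.
The known terms sum to (1195, 90.28) N, so -0.7880 T_3 − 0.9563 T_4 = -1195 and 0.6157 T_3 − 0.2924 T_4 = -90.28.
Solving simultaneously: T_3 = 321 N, T_4 = 984.6 N.

T_3 ≈ 321 N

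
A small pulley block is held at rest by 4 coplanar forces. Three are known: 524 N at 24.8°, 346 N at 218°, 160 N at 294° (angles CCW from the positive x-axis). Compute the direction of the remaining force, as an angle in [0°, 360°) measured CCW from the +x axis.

Sum the known components: ΣF_x = 268.1 N, ΣF_y = -139.4 N.
For equilibrium the remaining force must supply (−ΣF_x, −ΣF_y) = (-268.1, 139.4) N.
Magnitude = √((-268.1)² + (139.4)²) = 302.2 N; direction = atan2(139.4, -268.1) = 152.5°.

θ ≈ 153°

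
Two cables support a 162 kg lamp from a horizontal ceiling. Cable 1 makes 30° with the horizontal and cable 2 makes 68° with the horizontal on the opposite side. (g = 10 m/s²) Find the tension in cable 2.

Weight W = 162 × 10 = 1620 N acts straight down.
Horizontal: T_1 cos 30° = T_2 cos 68°  →  T_1 = 0.4326 T_2.
Vertical: T_1 sin 30° + T_2 sin 68° = 1620.
Substituting the horizontal relation into the vertical equation gives 1.143 T_2 = 1620, so T_2 = 1417 N.

T_2 ≈ 1420 N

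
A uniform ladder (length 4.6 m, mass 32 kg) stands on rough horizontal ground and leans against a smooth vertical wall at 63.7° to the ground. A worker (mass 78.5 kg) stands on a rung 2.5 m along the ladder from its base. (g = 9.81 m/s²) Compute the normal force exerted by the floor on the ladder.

N_floor ≈ 1080 N

ΣF_y = 0: N_floor = 32×9.81 + 78.5×9.81 = 1084 N.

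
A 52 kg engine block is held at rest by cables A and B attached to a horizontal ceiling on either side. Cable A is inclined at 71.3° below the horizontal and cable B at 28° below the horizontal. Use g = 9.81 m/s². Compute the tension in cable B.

Weight W = 52 × 9.81 = 510.1 N acts straight down.
Horizontal: T_A cos 71.3° = T_B cos 28°  →  T_A = 2.754 T_B.
Vertical: T_A sin 71.3° + T_B sin 28° = 510.1.
Substituting the horizontal relation into the vertical equation gives 3.078 T_B = 510.1, so T_B = 165.7 N.

T_B ≈ 166 N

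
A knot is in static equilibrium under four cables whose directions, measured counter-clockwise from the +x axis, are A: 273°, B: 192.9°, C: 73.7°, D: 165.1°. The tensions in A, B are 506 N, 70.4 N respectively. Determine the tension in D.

T_D ≈ 106 N

Resolve: ΣF_x = 506 cos 273° + 70.4 cos 192.9° + T_C cos 73.7° + T_D cos 165.1° = 0.
        ΣF_y = 506 sin 273° + 70.4 sin 192.9° + T_C sin 73.7° + T_D sin 165.1° = 0.
The known terms sum to (-42.14, -521) N, so 0.2807 T_C − 0.9664 T_D = 42.14 and 0.9598 T_C + 0.2571 T_D = 521.
Solving simultaneously: T_C = 514.5 N, T_D = 105.8 N.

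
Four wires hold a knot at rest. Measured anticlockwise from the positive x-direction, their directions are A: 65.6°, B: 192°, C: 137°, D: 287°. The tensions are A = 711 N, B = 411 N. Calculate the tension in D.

Resolve: ΣF_x = 711 cos 65.6° + 411 cos 192° + T_C cos 137° + T_D cos 287° = 0.
        ΣF_y = 711 sin 65.6° + 411 sin 192° + T_C sin 137° + T_D sin 287° = 0.
The known terms sum to (-108.3, 562) N, so -0.7314 T_C + 0.2924 T_D = 108.3 and 0.6820 T_C − 0.9563 T_D = -562.
Solving simultaneously: T_C = 121.5 N, T_D = 674.4 N.

T_D ≈ 674 N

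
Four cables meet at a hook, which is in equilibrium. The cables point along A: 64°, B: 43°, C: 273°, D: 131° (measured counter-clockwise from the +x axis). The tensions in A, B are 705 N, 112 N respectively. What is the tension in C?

Resolve: ΣF_x = 705 cos 64° + 112 cos 43° + T_C cos 273° + T_D cos 131° = 0.
        ΣF_y = 705 sin 64° + 112 sin 43° + T_C sin 273° + T_D sin 131° = 0.
The known terms sum to (391, 710) N, so 0.0523 T_C − 0.6561 T_D = -391 and -0.9986 T_C + 0.7547 T_D = -710.
Solving simultaneously: T_C = 1236 N, T_D = 694.5 N.

T_C ≈ 1240 N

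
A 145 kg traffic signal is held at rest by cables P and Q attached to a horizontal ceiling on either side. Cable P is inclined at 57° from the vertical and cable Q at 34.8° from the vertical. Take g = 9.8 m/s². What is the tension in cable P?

T_P ≈ 811 N

Angles from the horizontal: cable P is 90° − 57° = 33°, cable Q is 90° − 34.8° = 55.2°.
Weight W = 145 × 9.8 = 1421 N acts straight down.
Horizontal: T_P cos 33° = T_Q cos 55.2°  →  T_Q = 1.47 T_P.
Vertical: T_P sin 33° + T_Q sin 55.2° = 1421.
Substituting the horizontal relation into the vertical equation gives 1.751 T_P = 1421, so T_P = 811.4 N.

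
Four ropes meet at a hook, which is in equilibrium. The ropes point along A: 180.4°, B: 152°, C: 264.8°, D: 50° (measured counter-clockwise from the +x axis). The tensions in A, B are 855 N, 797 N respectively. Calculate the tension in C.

T_C ≈ 2510 N

Resolve: ΣF_x = 855 cos 180.4° + 797 cos 152° + T_C cos 264.8° + T_D cos 50° = 0.
        ΣF_y = 855 sin 180.4° + 797 sin 152° + T_C sin 264.8° + T_D sin 50° = 0.
The known terms sum to (-1559, 368.2) N, so -0.0906 T_C + 0.6428 T_D = 1559 and -0.9959 T_C + 0.7660 T_D = -368.2.
Solving simultaneously: T_C = 2507 N, T_D = 2778 N.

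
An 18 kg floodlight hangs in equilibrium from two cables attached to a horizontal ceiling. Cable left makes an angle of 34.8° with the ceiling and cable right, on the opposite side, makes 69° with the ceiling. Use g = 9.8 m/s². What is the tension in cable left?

T_left ≈ 65.1 N

Weight W = 18 × 9.8 = 176.4 N acts straight down.
Horizontal: T_left cos 34.8° = T_right cos 69°  →  T_right = 2.291 T_left.
Vertical: T_left sin 34.8° + T_right sin 69° = 176.4.
Substituting the horizontal relation into the vertical equation gives 2.71 T_left = 176.4, so T_left = 65.1 N.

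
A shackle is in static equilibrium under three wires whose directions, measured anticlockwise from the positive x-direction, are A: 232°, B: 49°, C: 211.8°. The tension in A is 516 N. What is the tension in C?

Resolve: ΣF_x = 516 cos 232° + T_B cos 49° + T_C cos 211.8° = 0.
        ΣF_y = 516 sin 232° + T_B sin 49° + T_C sin 211.8° = 0.
The known terms sum to (-317.7, -406.6) N, so 0.6561 T_B − 0.8499 T_C = 317.7 and 0.7547 T_B − 0.5270 T_C = 406.6.
Solving simultaneously: T_B = 602.5 N, T_C = 91.32 N.

T_C ≈ 91.3 N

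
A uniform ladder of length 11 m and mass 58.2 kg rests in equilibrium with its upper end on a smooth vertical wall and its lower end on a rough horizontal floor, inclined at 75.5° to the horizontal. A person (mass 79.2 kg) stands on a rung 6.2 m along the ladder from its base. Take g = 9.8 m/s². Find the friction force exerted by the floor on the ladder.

Torques about the foot: N_wall · 11 sin 75.5° = 58.2×9.8×5.5 cos 75.5° + 79.2×9.8×6.2 cos 75.5° → N_wall = 186.89 N.
ΣF_x = 0: f_floor = N_wall = 186.89 N.

f ≈ 187 N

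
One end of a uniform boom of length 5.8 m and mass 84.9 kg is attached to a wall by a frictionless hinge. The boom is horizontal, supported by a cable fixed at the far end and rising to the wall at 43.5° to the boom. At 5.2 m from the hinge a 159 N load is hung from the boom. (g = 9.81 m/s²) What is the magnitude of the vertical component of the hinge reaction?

Take torques about the hinge: T sin 43.5° · 5.8 = 84.9×9.81×2.9 + 159×5.2 = 3242.1 N·m.
So T = 3242.1 / (0.6884 × 5.8) = 812.06 N.
ΣF_y = 0: H_y = (84.9×9.81 + 159) − T sin 43.5° = 991.87 − 558.99 = 432.88 N.

|H_y| ≈ 433 N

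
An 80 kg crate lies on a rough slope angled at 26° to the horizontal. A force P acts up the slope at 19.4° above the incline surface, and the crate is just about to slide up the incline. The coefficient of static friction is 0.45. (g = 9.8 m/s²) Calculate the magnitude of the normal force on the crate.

On the verge of sliding up the incline, friction equals μN and acts down the slope.
Perpendicular: N + P sin 19.4° = W cos 26° = 704.7 N.
Along incline: P cos 19.4° = W sin 26° + μN  with W sin 26° = 343.7 N.
Solving the pair for P and N: P = 604.7 N, N = 503.8 N (and f = μN = 226.7 N).

N ≈ 504 N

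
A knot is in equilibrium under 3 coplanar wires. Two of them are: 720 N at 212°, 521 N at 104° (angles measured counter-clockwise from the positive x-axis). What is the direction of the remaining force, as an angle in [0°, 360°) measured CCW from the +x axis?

Sum the known components: ΣF_x = -736.6 N, ΣF_y = 124 N.
For equilibrium the remaining force must supply (−ΣF_x, −ΣF_y) = (736.6, -124) N.
Magnitude = √((736.6)² + (-124)²) = 747 N; direction = atan2(-124, 736.6) = 350.4°.

θ ≈ 350°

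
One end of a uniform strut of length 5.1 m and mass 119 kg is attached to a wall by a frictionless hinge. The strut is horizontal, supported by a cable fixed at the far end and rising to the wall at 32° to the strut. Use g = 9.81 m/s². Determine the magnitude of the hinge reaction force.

Take torques about the hinge: T sin 32° · 5.1 = 119×9.81×2.55 = 2976.8 N·m.
So T = 2976.8 / (0.5299 × 5.1) = 1101.5 N.
ΣF_x = 0: H_x = T cos 32° = 934.11 N.
ΣF_y = 0: H_y = (119×9.81) − T sin 32° = 1167.4 − 583.69 = 583.7 N.
|H| = √(H_x² + H_y²) = √((934.11)² + (583.7)²) = 1101.5 N.

|H| ≈ 1100 N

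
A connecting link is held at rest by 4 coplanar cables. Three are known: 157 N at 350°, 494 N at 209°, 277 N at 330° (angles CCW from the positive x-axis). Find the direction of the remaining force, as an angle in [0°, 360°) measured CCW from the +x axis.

Sum the known components: ΣF_x = -37.56 N, ΣF_y = -405.3 N.
For equilibrium the remaining force must supply (−ΣF_x, −ΣF_y) = (37.56, 405.3) N.
Magnitude = √((37.56)² + (405.3)²) = 407 N; direction = atan2(405.3, 37.56) = 84.7°.

θ ≈ 84.7°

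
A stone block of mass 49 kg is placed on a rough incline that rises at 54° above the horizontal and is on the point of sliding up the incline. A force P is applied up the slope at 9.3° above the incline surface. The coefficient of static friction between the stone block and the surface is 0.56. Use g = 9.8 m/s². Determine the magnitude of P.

P ≈ 507 N

On the verge of sliding up the incline, friction equals μN and acts down the slope.
Perpendicular: N + P sin 9.3° = W cos 54° = 282.3 N.
Along incline: P cos 9.3° = W sin 54° + μN  with W sin 54° = 388.5 N.
Solving the pair for P and N: P = 507.3 N, N = 200.3 N (and f = μN = 112.2 N).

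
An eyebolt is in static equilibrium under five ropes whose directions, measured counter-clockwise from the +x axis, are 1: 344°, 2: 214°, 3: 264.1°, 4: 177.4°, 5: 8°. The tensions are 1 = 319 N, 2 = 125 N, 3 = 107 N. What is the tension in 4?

T_4 ≈ 1570 N

Resolve: ΣF_x = 319 cos 344° + 125 cos 214° + 107 cos 264.1° + T_4 cos 177.4° + T_5 cos 8° = 0.
        ΣF_y = 319 sin 344° + 125 sin 214° + 107 sin 264.1° + T_4 sin 177.4° + T_5 sin 8° = 0.
The known terms sum to (192, -264.3) N, so -0.9990 T_4 + 0.9903 T_5 = -192 and 0.0454 T_4 + 0.1392 T_5 = 264.3.
Solving simultaneously: T_4 = 1568 N, T_5 = 1388 N.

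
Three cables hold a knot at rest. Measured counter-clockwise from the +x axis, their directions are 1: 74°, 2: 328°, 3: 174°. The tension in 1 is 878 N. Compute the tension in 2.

Resolve: ΣF_x = 878 cos 74° + T_2 cos 328° + T_3 cos 174° = 0.
        ΣF_y = 878 sin 74° + T_2 sin 328° + T_3 sin 174° = 0.
The known terms sum to (242, 844) N, so 0.8480 T_2 − 0.9945 T_3 = -242 and -0.5299 T_2 + 0.1045 T_3 = -844.
Solving simultaneously: T_2 = 1972 N, T_3 = 1925 N.

T_2 ≈ 1970 N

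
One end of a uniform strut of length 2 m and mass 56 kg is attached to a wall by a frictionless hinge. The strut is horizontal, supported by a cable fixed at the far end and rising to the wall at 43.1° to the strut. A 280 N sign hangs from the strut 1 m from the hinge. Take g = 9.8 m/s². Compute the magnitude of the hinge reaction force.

|H| ≈ 606 N

Take torques about the hinge: T sin 43.1° · 2 = 56×9.8×1 + 280×1 = 828.8 N·m.
So T = 828.8 / (0.6833 × 2) = 606.49 N.
ΣF_x = 0: H_x = T cos 43.1° = 442.84 N.
ΣF_y = 0: H_y = (56×9.8 + 280) − T sin 43.1° = 828.8 − 414.4 = 414.4 N.
|H| = √(H_x² + H_y²) = √((442.84)² + (414.4)²) = 606.49 N.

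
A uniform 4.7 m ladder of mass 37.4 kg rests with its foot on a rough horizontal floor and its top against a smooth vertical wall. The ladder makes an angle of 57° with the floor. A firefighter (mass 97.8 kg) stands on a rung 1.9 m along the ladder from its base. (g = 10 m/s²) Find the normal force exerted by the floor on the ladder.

N_floor ≈ 1350 N

ΣF_y = 0: N_floor = 37.4×10 + 97.8×10 = 1352 N.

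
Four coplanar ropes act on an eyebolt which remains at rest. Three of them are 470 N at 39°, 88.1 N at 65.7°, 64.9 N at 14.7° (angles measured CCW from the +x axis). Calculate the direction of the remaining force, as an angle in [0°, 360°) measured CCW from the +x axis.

Sum the known components: ΣF_x = 464.3 N, ΣF_y = 392.5 N.
For equilibrium the remaining force must supply (−ΣF_x, −ΣF_y) = (-464.3, -392.5) N.
Magnitude = √((-464.3)² + (-392.5)²) = 608 N; direction = atan2(-392.5, -464.3) = 220.2°.

θ ≈ 220°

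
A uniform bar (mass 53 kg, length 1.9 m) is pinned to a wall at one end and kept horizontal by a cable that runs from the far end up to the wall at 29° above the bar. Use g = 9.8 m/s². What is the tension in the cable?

T ≈ 536 N

Take torques about the hinge: T sin 29° · 1.9 = 53×9.8×0.95 = 493.43 N·m.
So T = 493.43 / (0.4848 × 1.9) = 535.67 N.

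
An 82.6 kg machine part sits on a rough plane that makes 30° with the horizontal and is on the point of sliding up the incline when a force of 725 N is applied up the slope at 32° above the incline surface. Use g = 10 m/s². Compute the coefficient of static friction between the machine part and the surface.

On the verge of sliding up the incline, friction is at its maximum μN and acts down the slope.
Perpendicular to incline: N = W cos 30° − P sin 32° = 715.3 − 384.2 = 331.1 N.
Along incline: P cos 32° − μN = W sin 30° → μ = −(W sin 30° − P cos 32°) / N = 0.6095.

μ ≈ 0.610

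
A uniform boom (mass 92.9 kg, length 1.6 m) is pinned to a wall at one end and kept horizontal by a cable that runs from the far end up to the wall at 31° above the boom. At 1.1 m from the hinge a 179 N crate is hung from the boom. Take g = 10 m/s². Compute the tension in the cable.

Take torques about the hinge: T sin 31° · 1.6 = 92.9×10×0.8 + 179×1.1 = 940.1 N·m.
So T = 940.1 / (0.5150 × 1.6) = 1140.8 N.

T ≈ 1140 N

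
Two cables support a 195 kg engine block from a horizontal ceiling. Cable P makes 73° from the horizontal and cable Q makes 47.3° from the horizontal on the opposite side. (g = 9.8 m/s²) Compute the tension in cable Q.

T_Q ≈ 647 N

Weight W = 195 × 9.8 = 1911 N acts straight down.
Horizontal: T_P cos 73° = T_Q cos 47.3°  →  T_P = 2.32 T_Q.
Vertical: T_P sin 73° + T_Q sin 47.3° = 1911.
Substituting the horizontal relation into the vertical equation gives 2.953 T_Q = 1911, so T_Q = 647.1 N.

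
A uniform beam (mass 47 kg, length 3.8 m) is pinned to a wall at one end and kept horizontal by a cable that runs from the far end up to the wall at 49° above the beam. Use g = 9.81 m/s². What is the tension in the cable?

Take torques about the hinge: T sin 49° · 3.8 = 47×9.81×1.9 = 876.03 N·m.
So T = 876.03 / (0.7547 × 3.8) = 305.46 N.

T ≈ 305 N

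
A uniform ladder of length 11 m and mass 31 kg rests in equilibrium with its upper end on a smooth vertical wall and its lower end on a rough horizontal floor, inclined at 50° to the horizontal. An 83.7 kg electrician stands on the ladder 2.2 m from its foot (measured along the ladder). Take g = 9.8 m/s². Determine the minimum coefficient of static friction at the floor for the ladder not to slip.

μ_min ≈ 0.236

ΣF_y = 0: N_floor = 31×9.8 + 83.7×9.8 = 1124.1 N.
Torques about the foot: N_wall · 11 sin 50° = 31×9.8×5.5 cos 50° + 83.7×9.8×2.2 cos 50° → N_wall = 265.12 N.
ΣF_x = 0: f_floor = N_wall = 265.12 N.
μ_min = f_floor / N_floor = 265.12 / 1124.1 = 0.2359.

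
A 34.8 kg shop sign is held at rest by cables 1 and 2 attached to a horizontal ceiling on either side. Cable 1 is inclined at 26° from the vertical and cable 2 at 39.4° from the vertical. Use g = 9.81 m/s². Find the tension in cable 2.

T_2 ≈ 165 N

Angles from the horizontal: cable 1 is 90° − 26° = 64°, cable 2 is 90° − 39.4° = 50.6°.
Weight W = 34.8 × 9.81 = 341.4 N acts straight down.
Horizontal: T_1 cos 64° = T_2 cos 50.6°  →  T_1 = 1.448 T_2.
Vertical: T_1 sin 64° + T_2 sin 50.6° = 341.4.
Substituting the horizontal relation into the vertical equation gives 2.074 T_2 = 341.4, so T_2 = 164.6 N.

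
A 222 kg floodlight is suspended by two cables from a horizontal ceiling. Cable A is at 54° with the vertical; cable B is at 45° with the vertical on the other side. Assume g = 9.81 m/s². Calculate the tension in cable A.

T_A ≈ 1560 N

Angles from the horizontal: cable A is 90° − 54° = 36°, cable B is 90° − 45° = 45°.
Weight W = 222 × 9.81 = 2178 N acts straight down.
Horizontal: T_A cos 36° = T_B cos 45°  →  T_B = 1.144 T_A.
Vertical: T_A sin 36° + T_B sin 45° = 2178.
Substituting the horizontal relation into the vertical equation gives 1.397 T_A = 2178, so T_A = 1559 N.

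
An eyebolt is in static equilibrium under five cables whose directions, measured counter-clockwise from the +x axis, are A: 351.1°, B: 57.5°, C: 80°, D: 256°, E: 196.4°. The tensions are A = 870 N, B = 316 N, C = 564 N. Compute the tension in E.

T_E ≈ 1080 N

Resolve: ΣF_x = 870 cos 351.1° + 316 cos 57.5° + 564 cos 80° + T_D cos 256° + T_E cos 196.4° = 0.
        ΣF_y = 870 sin 351.1° + 316 sin 57.5° + 564 sin 80° + T_D sin 256° + T_E sin 196.4° = 0.
The known terms sum to (1127, 687.3) N, so -0.2419 T_D − 0.9593 T_E = -1127 and -0.9703 T_D − 0.2823 T_E = -687.3.
Solving simultaneously: T_D = 395.5 N, T_E = 1075 N.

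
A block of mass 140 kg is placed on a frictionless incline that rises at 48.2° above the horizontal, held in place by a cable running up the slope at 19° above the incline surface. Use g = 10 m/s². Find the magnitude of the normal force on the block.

Take axes along and perpendicular to the incline. Weight components: W sin 48.2° = 1044 N down-slope, W cos 48.2° = 933.1 N into the surface.
Along incline: T cos 19° = W sin 48.2° → T = 1104 N.
Perpendicular: N = W cos 48.2° − T sin 19° = 573.8 N.

N ≈ 574 N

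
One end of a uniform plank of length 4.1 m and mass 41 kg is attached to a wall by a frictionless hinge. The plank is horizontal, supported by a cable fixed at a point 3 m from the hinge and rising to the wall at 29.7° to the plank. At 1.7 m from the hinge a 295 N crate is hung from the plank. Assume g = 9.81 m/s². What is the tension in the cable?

T ≈ 892 N

Take torques about the hinge: T sin 29.7° · 3 = 41×9.81×2.05 + 295×1.7 = 1326 N·m.
So T = 1326 / (0.4955 × 3) = 892.12 N.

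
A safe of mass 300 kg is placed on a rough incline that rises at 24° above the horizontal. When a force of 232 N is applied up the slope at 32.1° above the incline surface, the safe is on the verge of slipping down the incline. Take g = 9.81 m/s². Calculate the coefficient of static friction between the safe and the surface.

On the verge of sliding down the incline, friction is at its maximum μN and acts up the slope.
Perpendicular to incline: N = W cos 24° − P sin 32.1° = 2689 − 123.3 = 2565 N.
Along incline: P cos 32.1° + μN = W sin 24° → μ = (W sin 24° − P cos 32.1°) / N = 0.39.

μ ≈ 0.390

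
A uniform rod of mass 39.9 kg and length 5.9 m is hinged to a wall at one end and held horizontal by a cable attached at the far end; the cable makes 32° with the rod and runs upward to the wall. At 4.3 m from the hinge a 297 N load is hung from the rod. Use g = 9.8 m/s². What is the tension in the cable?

Take torques about the hinge: T sin 32° · 5.9 = 39.9×9.8×2.95 + 297×4.3 = 2430.6 N·m.
So T = 2430.6 / (0.5299 × 5.9) = 777.42 N.

T ≈ 777 N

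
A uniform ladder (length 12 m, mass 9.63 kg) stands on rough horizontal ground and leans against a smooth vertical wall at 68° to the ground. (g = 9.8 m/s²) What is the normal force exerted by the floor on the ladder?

ΣF_y = 0: N_floor = 9.63×9.8 = 94.374 N.

N_floor ≈ 94.4 N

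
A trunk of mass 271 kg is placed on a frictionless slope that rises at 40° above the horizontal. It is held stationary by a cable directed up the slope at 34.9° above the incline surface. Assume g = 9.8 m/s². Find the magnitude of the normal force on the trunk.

N ≈ 844 N

Take axes along and perpendicular to the incline. Weight components: W sin 40° = 1707 N down-slope, W cos 40° = 2034 N into the surface.
Along incline: T cos 34.9° = W sin 40° → T = 2081 N.
Perpendicular: N = W cos 40° − T sin 34.9° = 843.6 N.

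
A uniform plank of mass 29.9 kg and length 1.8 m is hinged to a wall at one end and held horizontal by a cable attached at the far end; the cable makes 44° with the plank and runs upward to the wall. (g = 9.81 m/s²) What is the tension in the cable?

T ≈ 211 N

Take torques about the hinge: T sin 44° · 1.8 = 29.9×9.81×0.9 = 263.99 N·m.
So T = 263.99 / (0.6947 × 1.8) = 211.12 N.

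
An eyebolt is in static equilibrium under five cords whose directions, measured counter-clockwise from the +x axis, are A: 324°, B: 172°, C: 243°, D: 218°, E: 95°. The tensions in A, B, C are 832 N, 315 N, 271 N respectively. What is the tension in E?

Resolve: ΣF_x = 832 cos 324° + 315 cos 172° + 271 cos 243° + T_D cos 218° + T_E cos 95° = 0.
        ΣF_y = 832 sin 324° + 315 sin 172° + 271 sin 243° + T_D sin 218° + T_E sin 95° = 0.
The known terms sum to (238.1, -686.7) N, so -0.7880 T_D − 0.0872 T_E = -238.1 and -0.6157 T_D + 0.9962 T_E = 686.7.
Solving simultaneously: T_D = 211.5 N, T_E = 820 N.

T_E ≈ 820 N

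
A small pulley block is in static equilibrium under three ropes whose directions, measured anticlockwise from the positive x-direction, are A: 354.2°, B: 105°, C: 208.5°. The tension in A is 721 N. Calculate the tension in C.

T_C ≈ 693 N

Resolve: ΣF_x = 721 cos 354.2° + T_B cos 105° + T_C cos 208.5° = 0.
        ΣF_y = 721 sin 354.2° + T_B sin 105° + T_C sin 208.5° = 0.
The known terms sum to (717.3, -72.86) N, so -0.2588 T_B − 0.8788 T_C = -717.3 and 0.9659 T_B − 0.4772 T_C = 72.86.
Solving simultaneously: T_B = 417.8 N, T_C = 693.2 N.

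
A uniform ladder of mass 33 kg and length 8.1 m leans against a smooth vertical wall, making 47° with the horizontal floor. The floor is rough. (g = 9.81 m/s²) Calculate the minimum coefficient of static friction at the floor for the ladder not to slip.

ΣF_y = 0: N_floor = 33×9.81 = 323.73 N.
Torques about the foot: N_wall · 8.1 sin 47° = 33×9.81×4.05 cos 47° → N_wall = 150.94 N.
ΣF_x = 0: f_floor = N_wall = 150.94 N.
μ_min = f_floor / N_floor = 150.94 / 323.73 = 0.4663.

μ_min ≈ 0.466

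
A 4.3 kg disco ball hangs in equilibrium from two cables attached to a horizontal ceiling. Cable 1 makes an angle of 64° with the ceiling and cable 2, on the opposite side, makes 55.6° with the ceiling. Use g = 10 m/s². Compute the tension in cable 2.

Weight W = 4.3 × 10 = 43 N acts straight down.
Horizontal: T_1 cos 64° = T_2 cos 55.6°  →  T_1 = 1.289 T_2.
Vertical: T_1 sin 64° + T_2 sin 55.6° = 43.
Substituting the horizontal relation into the vertical equation gives 1.983 T_2 = 43, so T_2 = 21.68 N.

T_2 ≈ 21.7 N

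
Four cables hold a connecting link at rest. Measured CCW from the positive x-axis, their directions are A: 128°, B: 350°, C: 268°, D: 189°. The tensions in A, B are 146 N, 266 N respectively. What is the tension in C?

Resolve: ΣF_x = 146 cos 128° + 266 cos 350° + T_C cos 268° + T_D cos 189° = 0.
        ΣF_y = 146 sin 128° + 266 sin 350° + T_C sin 268° + T_D sin 189° = 0.
The known terms sum to (172.1, 68.86) N, so -0.0349 T_C − 0.9877 T_D = -172.1 and -0.9994 T_C − 0.1564 T_D = -68.86.
Solving simultaneously: T_C = 41.86 N, T_D = 172.7 N.

T_C ≈ 41.9 N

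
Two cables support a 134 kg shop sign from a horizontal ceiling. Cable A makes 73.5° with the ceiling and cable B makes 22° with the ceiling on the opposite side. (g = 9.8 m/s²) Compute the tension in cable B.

T_B ≈ 375 N

Weight W = 134 × 9.8 = 1313 N acts straight down.
Horizontal: T_A cos 73.5° = T_B cos 22°  →  T_A = 3.265 T_B.
Vertical: T_A sin 73.5° + T_B sin 22° = 1313.
Substituting the horizontal relation into the vertical equation gives 3.505 T_B = 1313, so T_B = 374.7 N.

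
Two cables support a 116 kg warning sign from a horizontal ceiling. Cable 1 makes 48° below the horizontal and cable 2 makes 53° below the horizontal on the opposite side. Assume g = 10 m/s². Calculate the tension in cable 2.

Weight W = 116 × 10 = 1160 N acts straight down.
Horizontal: T_1 cos 48° = T_2 cos 53°  →  T_1 = 0.8994 T_2.
Vertical: T_1 sin 48° + T_2 sin 53° = 1160.
Substituting the horizontal relation into the vertical equation gives 1.467 T_2 = 1160, so T_2 = 790.7 N.

T_2 ≈ 791 N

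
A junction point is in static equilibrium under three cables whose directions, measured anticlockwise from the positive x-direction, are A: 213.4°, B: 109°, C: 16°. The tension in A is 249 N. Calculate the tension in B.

T_B ≈ 74.6 N

Resolve: ΣF_x = 249 cos 213.4° + T_B cos 109° + T_C cos 16° = 0.
        ΣF_y = 249 sin 213.4° + T_B sin 109° + T_C sin 16° = 0.
The known terms sum to (-207.9, -137.1) N, so -0.3256 T_B + 0.9613 T_C = 207.9 and 0.9455 T_B + 0.2756 T_C = 137.1.
Solving simultaneously: T_B = 74.56 N, T_C = 241.5 N.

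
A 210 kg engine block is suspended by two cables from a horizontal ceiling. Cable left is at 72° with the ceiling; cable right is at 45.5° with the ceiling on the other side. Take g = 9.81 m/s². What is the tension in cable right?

Weight W = 210 × 9.81 = 2060 N acts straight down.
Horizontal: T_left cos 72° = T_right cos 45.5°  →  T_left = 2.268 T_right.
Vertical: T_left sin 72° + T_right sin 45.5° = 2060.
Substituting the horizontal relation into the vertical equation gives 2.87 T_right = 2060, so T_right = 717.7 N.

T_right ≈ 718 N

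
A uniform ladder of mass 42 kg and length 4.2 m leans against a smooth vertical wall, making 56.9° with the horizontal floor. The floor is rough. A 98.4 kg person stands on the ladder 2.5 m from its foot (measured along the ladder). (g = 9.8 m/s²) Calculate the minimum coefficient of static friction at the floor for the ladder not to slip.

μ_min ≈ 0.369

ΣF_y = 0: N_floor = 42×9.8 + 98.4×9.8 = 1375.9 N.
Torques about the foot: N_wall · 4.2 sin 56.9° = 42×9.8×2.1 cos 56.9° + 98.4×9.8×2.5 cos 56.9° → N_wall = 508.35 N.
ΣF_x = 0: f_floor = N_wall = 508.35 N.
μ_min = f_floor / N_floor = 508.35 / 1375.9 = 0.3695.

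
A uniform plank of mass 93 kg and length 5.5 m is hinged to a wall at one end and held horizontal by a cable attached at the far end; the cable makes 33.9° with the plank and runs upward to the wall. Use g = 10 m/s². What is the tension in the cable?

Take torques about the hinge: T sin 33.9° · 5.5 = 93×10×2.75 = 2557.5 N·m.
So T = 2557.5 / (0.5577 × 5.5) = 833.71 N.

T ≈ 834 N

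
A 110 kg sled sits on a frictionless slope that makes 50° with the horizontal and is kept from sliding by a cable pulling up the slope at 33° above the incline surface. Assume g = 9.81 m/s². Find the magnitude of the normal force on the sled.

Take axes along and perpendicular to the incline. Weight components: W sin 50° = 826.6 N down-slope, W cos 50° = 693.6 N into the surface.
Along incline: T cos 33° = W sin 50° → T = 985.7 N.
Perpendicular: N = W cos 50° − T sin 33° = 156.8 N.

N ≈ 157 N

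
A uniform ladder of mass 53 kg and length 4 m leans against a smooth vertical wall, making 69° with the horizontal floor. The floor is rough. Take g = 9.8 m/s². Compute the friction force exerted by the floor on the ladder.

Torques about the foot: N_wall · 4 sin 69° = 53×9.8×2 cos 69° → N_wall = 99.689 N.
ΣF_x = 0: f_floor = N_wall = 99.689 N.

f ≈ 99.7 N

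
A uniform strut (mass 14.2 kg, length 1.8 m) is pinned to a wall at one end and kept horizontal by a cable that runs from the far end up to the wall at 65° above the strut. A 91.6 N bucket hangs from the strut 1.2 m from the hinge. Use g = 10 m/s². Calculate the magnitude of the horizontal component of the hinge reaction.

Take torques about the hinge: T sin 65° · 1.8 = 14.2×10×0.9 + 91.6×1.2 = 237.72 N·m.
So T = 237.72 / (0.9063 × 1.8) = 145.72 N.
ΣF_x = 0: H_x = T cos 65° = 61.584 N.

H_x ≈ 61.6 N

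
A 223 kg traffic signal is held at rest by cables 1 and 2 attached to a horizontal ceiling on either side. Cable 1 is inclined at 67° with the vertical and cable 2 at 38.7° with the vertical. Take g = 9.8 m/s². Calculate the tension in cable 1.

Angles from the horizontal: cable 1 is 90° − 67° = 23°, cable 2 is 90° − 38.7° = 51.3°.
Weight W = 223 × 9.8 = 2185 N acts straight down.
Horizontal: T_1 cos 23° = T_2 cos 51.3°  →  T_2 = 1.472 T_1.
Vertical: T_1 sin 23° + T_2 sin 51.3° = 2185.
Substituting the horizontal relation into the vertical equation gives 1.54 T_1 = 2185, so T_1 = 1419 N.

T_1 ≈ 1420 N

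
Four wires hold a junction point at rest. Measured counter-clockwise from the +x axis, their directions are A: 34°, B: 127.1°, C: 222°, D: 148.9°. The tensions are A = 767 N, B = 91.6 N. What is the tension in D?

Resolve: ΣF_x = 767 cos 34° + 91.6 cos 127.1° + T_C cos 222° + T_D cos 148.9° = 0.
        ΣF_y = 767 sin 34° + 91.6 sin 127.1° + T_C sin 222° + T_D sin 148.9° = 0.
The known terms sum to (580.6, 502) N, so -0.7431 T_C − 0.8563 T_D = -580.6 and -0.6691 T_C + 0.5165 T_D = -502.
Solving simultaneously: T_C = 762.7 N, T_D = 16.18 N.

T_D ≈ 16.2 N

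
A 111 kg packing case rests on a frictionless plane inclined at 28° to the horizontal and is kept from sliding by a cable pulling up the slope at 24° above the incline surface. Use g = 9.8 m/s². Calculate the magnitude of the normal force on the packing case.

N ≈ 733 N

Take axes along and perpendicular to the incline. Weight components: W sin 28° = 510.7 N down-slope, W cos 28° = 960.5 N into the surface.
Along incline: T cos 24° = W sin 28° → T = 559 N.
Perpendicular: N = W cos 28° − T sin 24° = 733.1 N.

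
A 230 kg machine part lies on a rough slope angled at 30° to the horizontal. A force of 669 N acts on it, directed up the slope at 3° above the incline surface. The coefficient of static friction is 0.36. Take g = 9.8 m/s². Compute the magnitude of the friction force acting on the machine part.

Axes along / perpendicular to the incline. W sin 30° = 1127 N down-slope; W cos 30° = 1952 N into the surface.
Perpendicular: N = W cos 30° − P sin 3° = 1952 − 35.01 = 1917 N.
Along incline: P cos 3° + f = W sin 30° (friction acts up-slope) → f = 1127 − 668.1 = 458.9 N.
|f| = 458.9 N ≤ μN = 690.1 N, so the machine part is indeed static.

f ≈ 459 N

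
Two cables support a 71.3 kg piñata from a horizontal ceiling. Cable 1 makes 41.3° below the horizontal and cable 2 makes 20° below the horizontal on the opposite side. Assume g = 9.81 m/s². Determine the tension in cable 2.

Weight W = 71.3 × 9.81 = 699.5 N acts straight down.
Horizontal: T_1 cos 41.3° = T_2 cos 20°  →  T_1 = 1.251 T_2.
Vertical: T_1 sin 41.3° + T_2 sin 20° = 699.5.
Substituting the horizontal relation into the vertical equation gives 1.168 T_2 = 699.5, so T_2 = 599.1 N.

T_2 ≈ 599 N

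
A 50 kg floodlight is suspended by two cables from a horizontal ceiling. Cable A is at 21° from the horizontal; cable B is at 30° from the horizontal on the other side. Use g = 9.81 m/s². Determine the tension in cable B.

Weight W = 50 × 9.81 = 490.5 N acts straight down.
Horizontal: T_A cos 21° = T_B cos 30°  →  T_A = 0.9276 T_B.
Vertical: T_A sin 21° + T_B sin 30° = 490.5.
Substituting the horizontal relation into the vertical equation gives 0.8324 T_B = 490.5, so T_B = 589.2 N.

T_B ≈ 589 N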